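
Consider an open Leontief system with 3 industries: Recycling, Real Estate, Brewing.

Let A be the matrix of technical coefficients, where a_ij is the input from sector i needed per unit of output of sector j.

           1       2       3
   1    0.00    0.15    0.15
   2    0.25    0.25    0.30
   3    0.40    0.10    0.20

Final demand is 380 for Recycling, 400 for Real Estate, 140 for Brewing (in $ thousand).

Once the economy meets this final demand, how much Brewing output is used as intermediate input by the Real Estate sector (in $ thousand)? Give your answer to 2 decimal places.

z_32 = 98.23

I − A =
  [   1.00    -0.15    -0.15]
  [  -0.25     0.75    -0.30]
  [  -0.40    -0.10     0.80]
Cofactors of I−A, C_ij = (−1)^(i+j)·(minor ij) (rows/columns in the sector order above):
  C_11 = (0.75)(0.80) − (-0.30)(-0.10) = 0.5700
  C_12 = −[(-0.25)(0.80) − (-0.30)(-0.40)] = 0.3200
  C_13 = (-0.25)(-0.10) − (0.75)(-0.40) = 0.3250
  C_21 = −[(-0.15)(0.80) − (-0.15)(-0.10)] = 0.1350
  C_22 = (1.00)(0.80) − (-0.15)(-0.40) = 0.7400
  C_23 = −[(1.00)(-0.10) − (-0.15)(-0.40)] = 0.1600
  C_31 = (-0.15)(-0.30) − (-0.15)(0.75) = 0.1575
  C_32 = −[(1.00)(-0.30) − (-0.15)(-0.25)] = 0.3375
  C_33 = (1.00)(0.75) − (-0.15)(-0.25) = 0.7125
det(I−A) = Σ_j (I−A)_1j·C_1j = (1.00)(0.5700) + (-0.15)(0.3200) + (-0.15)(0.3250) = 0.47325
adj(I−A) = Cᵀ =
  [ 0.5700   0.1350   0.1575]
  [ 0.3200   0.7400   0.3375]
  [ 0.3250   0.1600   0.7125]
(I − A)⁻¹ = adj(I−A) / det(I−A) ≈
  [   1.2044     0.2853     0.3328]
  [   0.6762     1.5637     0.7132]
  [   0.6867     0.3381     1.5055]
First solve x = (I − A)⁻¹ d = adj(I−A)·d / det(I−A); in particular x_2 = (0.3200·380 + 0.7400·400 + 0.3375·140) / 0.47325 = 464.85 / 0.47325 ≈ 982.2504.
Intermediate flow from 3 to 2: z_32 = a_32 · x_2 = 0.10 × 464.85 / 0.47325 = 46.485 / 0.47325 ≈ 98.23.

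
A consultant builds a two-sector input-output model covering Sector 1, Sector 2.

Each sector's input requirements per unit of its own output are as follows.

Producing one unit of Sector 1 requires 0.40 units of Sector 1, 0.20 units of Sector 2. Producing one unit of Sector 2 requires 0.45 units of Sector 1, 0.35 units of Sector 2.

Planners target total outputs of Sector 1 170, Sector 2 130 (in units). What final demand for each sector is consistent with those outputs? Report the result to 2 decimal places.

d_1 = 43.50, d_2 = 50.50

I − A =
  [   0.60    -0.45]
  [  -0.20     0.65]
d = (I − A) x:
  d_1 = (+0.60)·170 + (-0.45)·130 = 43.50
  d_2 = (-0.20)·170 + (+0.65)·130 = 50.50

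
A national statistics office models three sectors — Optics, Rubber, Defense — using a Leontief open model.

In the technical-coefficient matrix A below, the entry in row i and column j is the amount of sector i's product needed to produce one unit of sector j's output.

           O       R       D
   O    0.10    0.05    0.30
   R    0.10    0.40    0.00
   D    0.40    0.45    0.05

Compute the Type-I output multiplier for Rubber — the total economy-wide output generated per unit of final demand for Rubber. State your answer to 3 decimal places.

m_R = 3.176

I − A =
  [   0.90    -0.05    -0.30]
  [  -0.10     0.60     0.00]
  [  -0.40    -0.45     0.95]
Cofactors of I−A, C_ij = (−1)^(i+j)·(minor ij) (rows/columns in the sector order above):
  C_11 = (0.60)(0.95) − (0.00)(-0.45) = 0.5700
  C_12 = −[(-0.10)(0.95) − (0.00)(-0.40)] = 0.0950
  C_13 = (-0.10)(-0.45) − (0.60)(-0.40) = 0.2850
  C_21 = −[(-0.05)(0.95) − (-0.30)(-0.45)] = 0.1825
  C_22 = (0.90)(0.95) − (-0.30)(-0.40) = 0.7350
  C_23 = −[(0.90)(-0.45) − (-0.05)(-0.40)] = 0.4250
  C_31 = (-0.05)(0.00) − (-0.30)(0.60) = 0.1800
  C_32 = −[(0.90)(0.00) − (-0.30)(-0.10)] = 0.0300
  C_33 = (0.90)(0.60) − (-0.05)(-0.10) = 0.5350
det(I−A) = Σ_j (I−A)_1j·C_1j = (0.90)(0.5700) + (-0.05)(0.0950) + (-0.30)(0.2850) = 0.42275
adj(I−A) = Cᵀ =
  [ 0.5700   0.1825   0.1800]
  [ 0.0950   0.7350   0.0300]
  [ 0.2850   0.4250   0.5350]
(I − A)⁻¹ = adj(I−A) / det(I−A) ≈
  [   1.3483     0.4317     0.4258]
  [   0.2247     1.7386     0.0710]
  [   0.6742     1.0053     1.2655]
The output multiplier for sector j is the column-j sum of the Leontief inverse (I − A)⁻¹ = adj(I−A) / det(I−A).
Column R of adj(I−A): (0.1825, 0.7350, 0.4250); det(I−A) = 0.42275.
m_R = (0.1825 + 0.7350 + 0.4250) / 0.42275 = 1.3425 / 0.42275 ≈ 3.176.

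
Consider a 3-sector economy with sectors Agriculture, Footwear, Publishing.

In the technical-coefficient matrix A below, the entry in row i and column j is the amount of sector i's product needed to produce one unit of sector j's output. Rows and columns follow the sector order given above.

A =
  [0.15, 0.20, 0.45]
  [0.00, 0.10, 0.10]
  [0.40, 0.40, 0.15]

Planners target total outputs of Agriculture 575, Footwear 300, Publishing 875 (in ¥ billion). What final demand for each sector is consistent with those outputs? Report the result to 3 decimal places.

d_1 = 35.000, d_2 = 182.500, d_3 = 393.750

I − A =
  [   0.85    -0.20    -0.45]
  [   0.00     0.90    -0.10]
  [  -0.40    -0.40     0.85]
d = (I − A) x:
  d_1 = (+0.85)·575 + (-0.20)·300 + (-0.45)·875 = 35.000
  d_2 = (+0.00)·575 + (+0.90)·300 + (-0.10)·875 = 182.500
  d_3 = (-0.40)·575 + (-0.40)·300 + (+0.85)·875 = 393.750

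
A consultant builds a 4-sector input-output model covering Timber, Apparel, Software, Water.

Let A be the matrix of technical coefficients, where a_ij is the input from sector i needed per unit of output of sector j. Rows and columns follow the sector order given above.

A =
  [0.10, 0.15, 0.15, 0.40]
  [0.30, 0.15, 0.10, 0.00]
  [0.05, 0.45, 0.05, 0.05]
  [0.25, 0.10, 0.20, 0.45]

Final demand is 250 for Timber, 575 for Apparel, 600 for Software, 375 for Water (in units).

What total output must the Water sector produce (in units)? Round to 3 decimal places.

I − A =
  [   0.90    -0.15    -0.15    -0.40]
  [  -0.30     0.85    -0.10     0.00]
  [  -0.05    -0.45     0.95    -0.05]
  [  -0.25    -0.10    -0.20     0.55]
Compute the cofactors C_ij = (−1)^(i+j)·(3×3 minor ij) of I−A; the adjugate is their transpose:
adj(I−A) = Cᵀ =
  [ 0.410375   0.188750   0.150375   0.312125]
  [ 0.157750   0.356250   0.088250   0.122750]
  [ 0.109750   0.190250   0.299000   0.107000]
  [ 0.255125   0.219750   0.193125   0.616125]
det(I−A) = Σ_j (I−A)_1j·C_1j = (0.90)(0.410375) + (-0.15)(0.157750) + (-0.15)(0.109750) + (-0.40)(0.255125) = 0.2271625
(I − A)⁻¹ = adj(I−A) / det(I−A) ≈
  [   1.8065     0.8309     0.6620     1.3740]
  [   0.6944     1.5683     0.3885     0.5404]
  [   0.4831     0.8375     1.3162     0.4710]
  [   1.1231     0.9674     0.8502     2.7123]
x = (I − A)⁻¹ d = adj(I−A)·d / det(I−A), with det(I−A) = 0.2271625:
  x_1 = (0.410375·250 + 0.188750·575 + 0.150375·600 + 0.312125·375) / 0.2271625 = 418.396875 / 0.2271625 ≈ 1841.840
  x_2 = (0.157750·250 + 0.356250·575 + 0.088250·600 + 0.122750·375) / 0.2271625 = 343.2625 / 0.2271625 ≈ 1511.088
  x_3 = (0.109750·250 + 0.190250·575 + 0.299000·600 + 0.107000·375) / 0.2271625 = 356.35625 / 0.2271625 ≈ 1568.728
  x_4 = (0.255125·250 + 0.219750·575 + 0.193125·600 + 0.616125·375) / 0.2271625 = 537.059375 / 0.2271625 ≈ 2364.208

x_4 = 2364.208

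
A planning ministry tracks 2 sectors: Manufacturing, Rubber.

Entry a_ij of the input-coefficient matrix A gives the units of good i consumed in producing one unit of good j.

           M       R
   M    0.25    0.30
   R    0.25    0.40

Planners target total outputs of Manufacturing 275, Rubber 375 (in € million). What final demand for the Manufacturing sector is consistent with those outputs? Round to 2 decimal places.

d_M = 93.75

I − A =
  [   0.75    -0.30]
  [  -0.25     0.60]
d = (I − A) x:
  d_M = (+0.75)·275 + (-0.30)·375 = 93.75
  d_R = (-0.25)·275 + (+0.60)·375 = 156.25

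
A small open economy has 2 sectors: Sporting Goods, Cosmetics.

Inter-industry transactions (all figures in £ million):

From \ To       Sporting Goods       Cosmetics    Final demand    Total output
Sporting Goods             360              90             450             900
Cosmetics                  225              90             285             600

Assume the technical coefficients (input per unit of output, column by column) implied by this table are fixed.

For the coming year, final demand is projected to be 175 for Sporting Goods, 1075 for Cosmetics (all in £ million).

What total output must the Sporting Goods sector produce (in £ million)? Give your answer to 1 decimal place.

x_1 = 656.1

Technical coefficients a_ij = z_ij / X_j:
  a_11 = 360/900 = 0.40, a_21 = 225/900 = 0.25
  a_12 = 90/600 = 0.15, a_22 = 90/600 = 0.15
I − A =
  [   0.60    -0.15]
  [  -0.25     0.85]
det(I−A) = (0.60)(0.85) − (-0.15)(-0.25) = 0.4725
adj(I−A) = [[0.85, 0.15], [0.25, 0.60]]
(I − A)⁻¹ = adj(I−A) / det(I−A) ≈
  [   1.7989     0.3175]
  [   0.5291     1.2698]
x = (I − A)⁻¹ d = adj(I−A)·d / det(I−A), with det(I−A) = 0.4725:
  x_1 = (0.85·175 + 0.15·1075) / 0.4725 = 310.00 / 0.4725 ≈ 656.1
  x_2 = (0.25·175 + 0.60·1075) / 0.4725 = 688.75 / 0.4725 ≈ 1457.7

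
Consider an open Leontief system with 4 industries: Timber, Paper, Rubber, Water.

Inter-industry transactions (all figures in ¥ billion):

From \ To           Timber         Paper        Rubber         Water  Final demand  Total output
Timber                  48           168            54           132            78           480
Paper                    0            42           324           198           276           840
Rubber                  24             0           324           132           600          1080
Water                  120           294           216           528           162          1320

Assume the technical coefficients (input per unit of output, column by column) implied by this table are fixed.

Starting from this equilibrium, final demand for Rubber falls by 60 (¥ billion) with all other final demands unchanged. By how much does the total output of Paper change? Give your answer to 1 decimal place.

Technical coefficients a_ij = z_ij / X_j:
  a_TT = 48/480 = 0.10, a_PT = 0/480 = 0.00, a_RT = 24/480 = 0.05, a_WT = 120/480 = 0.25
  a_TP = 168/840 = 0.20, a_PP = 42/840 = 0.05, a_RP = 0/840 = 0.00, a_WP = 294/840 = 0.35
  a_TR = 54/1080 = 0.05, a_PR = 324/1080 = 0.30, a_RR = 324/1080 = 0.30, a_WR = 216/1080 = 0.20
  a_TW = 132/1320 = 0.10, a_PW = 198/1320 = 0.15, a_RW = 132/1320 = 0.10, a_WW = 528/1320 = 0.40
I − A =
  [   0.90    -0.20    -0.05    -0.10]
  [   0.00     0.95    -0.30    -0.15]
  [  -0.05     0.00     0.70    -0.10]
  [  -0.25    -0.35    -0.20     0.60]
Compute the cofactors C_ij = (−1)^(i+j)·(3×3 minor ij) of I−A; the adjugate is their transpose:
adj(I−A) = Cᵀ =
  [ 0.332750   0.106250   0.097375   0.098250]
  [ 0.044250   0.338750   0.183375   0.122625]
  [ 0.049625   0.044250   0.434500   0.091750]
  [ 0.181000   0.256625   0.292375   0.593125]
det(I−A) = Σ_j (I−A)_1j·C_1j = (0.90)(0.332750) + (-0.20)(0.044250) + (-0.05)(0.049625) + (-0.10)(0.181000) = 0.27004375
(I − A)⁻¹ = adj(I−A) / det(I−A) ≈
  [   1.2322     0.3935     0.3606     0.3638]
  [   0.1639     1.2544     0.6791     0.4541]
  [   0.1838     0.1639     1.6090     0.3398]
  [   0.6703     0.9503     1.0827     2.1964]
Δx = (I − A)⁻¹ Δd with Δd having -60 in the Rubber component and 0 elsewhere.
So Δx_P = L_PR · (-60), where L_PR = adj(I−A)_PR / det(I−A) = 0.183375 / 0.27004375.
Δx_P = 0.183375 × (-60) / 0.27004375 = -11.0025 / 0.27004375 ≈ -40.7.

Δx_P = -40.7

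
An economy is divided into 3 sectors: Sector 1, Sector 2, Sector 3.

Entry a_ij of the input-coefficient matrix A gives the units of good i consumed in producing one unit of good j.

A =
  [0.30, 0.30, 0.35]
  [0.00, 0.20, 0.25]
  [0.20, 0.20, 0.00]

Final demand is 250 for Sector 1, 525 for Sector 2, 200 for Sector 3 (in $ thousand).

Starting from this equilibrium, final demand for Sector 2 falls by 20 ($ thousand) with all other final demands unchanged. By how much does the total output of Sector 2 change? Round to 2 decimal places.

Δx_2 = -27.75

I − A =
  [   0.70    -0.30    -0.35]
  [   0.00     0.80    -0.25]
  [  -0.20    -0.20     1.00]
Cofactors of I−A, C_ij = (−1)^(i+j)·(minor ij) (rows/columns in the sector order above):
  C_11 = (0.80)(1.00) − (-0.25)(-0.20) = 0.7500
  C_12 = −[(0.00)(1.00) − (-0.25)(-0.20)] = 0.0500
  C_13 = (0.00)(-0.20) − (0.80)(-0.20) = 0.1600
  C_21 = −[(-0.30)(1.00) − (-0.35)(-0.20)] = 0.3700
  C_22 = (0.70)(1.00) − (-0.35)(-0.20) = 0.6300
  C_23 = −[(0.70)(-0.20) − (-0.30)(-0.20)] = 0.2000
  C_31 = (-0.30)(-0.25) − (-0.35)(0.80) = 0.3550
  C_32 = −[(0.70)(-0.25) − (-0.35)(0.00)] = 0.1750
  C_33 = (0.70)(0.80) − (-0.30)(0.00) = 0.5600
det(I−A) = Σ_j (I−A)_1j·C_1j = (0.70)(0.7500) + (-0.30)(0.0500) + (-0.35)(0.1600) = 0.4540
adj(I−A) = Cᵀ =
  [ 0.7500   0.3700   0.3550]
  [ 0.0500   0.6300   0.1750]
  [ 0.1600   0.2000   0.5600]
(I − A)⁻¹ = adj(I−A) / det(I−A) ≈
  [   1.6520     0.8150     0.7819]
  [   0.1101     1.3877     0.3855]
  [   0.3524     0.4405     1.2335]
Δx = (I − A)⁻¹ Δd with Δd having -20 in the Sector 2 component and 0 elsewhere.
So Δx_2 = L_22 · (-20), where L_22 = adj(I−A)_22 / det(I−A) = 0.6300 / 0.4540.
Δx_2 = 0.6300 × (-20) / 0.4540 = -12.60 / 0.4540 ≈ -27.75.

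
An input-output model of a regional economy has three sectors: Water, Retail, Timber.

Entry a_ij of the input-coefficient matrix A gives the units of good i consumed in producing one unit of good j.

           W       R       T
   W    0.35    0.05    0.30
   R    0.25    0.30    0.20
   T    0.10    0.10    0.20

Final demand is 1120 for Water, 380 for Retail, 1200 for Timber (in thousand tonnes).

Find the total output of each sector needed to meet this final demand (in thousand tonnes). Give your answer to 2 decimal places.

I − A =
  [   0.65    -0.05    -0.30]
  [  -0.25     0.70    -0.20]
  [  -0.10    -0.10     0.80]
Cofactors of I−A, C_ij = (−1)^(i+j)·(minor ij) (rows/columns in the sector order above):
  C_11 = (0.70)(0.80) − (-0.20)(-0.10) = 0.5400
  C_12 = −[(-0.25)(0.80) − (-0.20)(-0.10)] = 0.2200
  C_13 = (-0.25)(-0.10) − (0.70)(-0.10) = 0.0950
  C_21 = −[(-0.05)(0.80) − (-0.30)(-0.10)] = 0.0700
  C_22 = (0.65)(0.80) − (-0.30)(-0.10) = 0.4900
  C_23 = −[(0.65)(-0.10) − (-0.05)(-0.10)] = 0.0700
  C_31 = (-0.05)(-0.20) − (-0.30)(0.70) = 0.2200
  C_32 = −[(0.65)(-0.20) − (-0.30)(-0.25)] = 0.2050
  C_33 = (0.65)(0.70) − (-0.05)(-0.25) = 0.4425
det(I−A) = Σ_j (I−A)_1j·C_1j = (0.65)(0.5400) + (-0.05)(0.2200) + (-0.30)(0.0950) = 0.3115
adj(I−A) = Cᵀ =
  [ 0.5400   0.0700   0.2200]
  [ 0.2200   0.4900   0.2050]
  [ 0.0950   0.0700   0.4425]
(I − A)⁻¹ = adj(I−A) / det(I−A) ≈
  [   1.7335     0.2247     0.7063]
  [   0.7063     1.5730     0.6581]
  [   0.3050     0.2247     1.4205]
x = (I − A)⁻¹ d = adj(I−A)·d / det(I−A), with det(I−A) = 0.3115:
  x_W = (0.5400·1120 + 0.0700·380 + 0.2200·1200) / 0.3115 = 895.40 / 0.3115 ≈ 2874.48
  x_R = (0.2200·1120 + 0.4900·380 + 0.2050·1200) / 0.3115 = 678.60 / 0.3115 ≈ 2178.49
  x_T = (0.0950·1120 + 0.0700·380 + 0.4425·1200) / 0.3115 = 664.00 / 0.3115 ≈ 2131.62

x_W = 2874.48, x_R = 2178.49, x_T = 2131.62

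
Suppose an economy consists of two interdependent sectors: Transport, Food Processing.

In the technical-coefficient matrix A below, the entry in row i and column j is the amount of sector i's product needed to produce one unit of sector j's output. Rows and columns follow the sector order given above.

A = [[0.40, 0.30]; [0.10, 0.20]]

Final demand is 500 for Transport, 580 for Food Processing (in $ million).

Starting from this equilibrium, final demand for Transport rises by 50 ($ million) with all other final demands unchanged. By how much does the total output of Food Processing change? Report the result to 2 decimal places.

I − A =
  [   0.60    -0.30]
  [  -0.10     0.80]
det(I−A) = (0.60)(0.80) − (-0.30)(-0.10) = 0.4500
adj(I−A) = [[0.80, 0.30], [0.10, 0.60]]
(I − A)⁻¹ = adj(I−A) / det(I−A) ≈
  [   1.7778     0.6667]
  [   0.2222     1.3333]
Δx = (I − A)⁻¹ Δd with Δd having +50 in the Transport component and 0 elsewhere.
So Δx_F = L_FT · (+50), where L_FT = adj(I−A)_FT / det(I−A) = 0.10 / 0.4500.
Δx_F = 0.10 × (+50) / 0.4500 = 5.00 / 0.4500 ≈ 11.11.

Δx_F = 11.11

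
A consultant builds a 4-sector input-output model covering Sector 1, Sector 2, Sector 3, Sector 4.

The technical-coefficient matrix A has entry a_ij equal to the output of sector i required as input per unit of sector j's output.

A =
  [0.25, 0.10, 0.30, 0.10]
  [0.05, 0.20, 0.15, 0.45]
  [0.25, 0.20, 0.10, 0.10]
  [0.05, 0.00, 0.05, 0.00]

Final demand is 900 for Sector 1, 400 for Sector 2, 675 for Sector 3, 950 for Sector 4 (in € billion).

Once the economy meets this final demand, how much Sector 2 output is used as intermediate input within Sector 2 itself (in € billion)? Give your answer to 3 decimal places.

I − A =
  [   0.75    -0.10    -0.30    -0.10]
  [  -0.05     0.80    -0.15    -0.45]
  [  -0.25    -0.20     0.90    -0.10]
  [  -0.05     0.00    -0.05     1.00]
Compute the cofactors C_ij = (−1)^(i+j)·(3×3 minor ij) of I−A; the adjugate is their transpose:
adj(I−A) = Cᵀ =
  [ 0.681500   0.150500   0.261250   0.162000]
  [ 0.108875   0.589000   0.150625   0.291000]
  [ 0.218500   0.174500   0.588750   0.159250]
  [ 0.045000   0.016250   0.042500   0.446250]
det(I−A) = Σ_j (I−A)_1j·C_1j = (0.75)(0.681500) + (-0.10)(0.108875) + (-0.30)(0.218500) + (-0.10)(0.045000) = 0.4301875
(I − A)⁻¹ = adj(I−A) / det(I−A) ≈
  [   1.5842     0.3498     0.6073     0.3766]
  [   0.2531     1.3692     0.3501     0.6764]
  [   0.5079     0.4056     1.3686     0.3702]
  [   0.1046     0.0378     0.0988     1.0373]
First solve x = (I − A)⁻¹ d = adj(I−A)·d / det(I−A); in particular x_2 = (0.108875·900 + 0.589000·400 + 0.150625·675 + 0.291000·950) / 0.4301875 = 711.709375 / 0.4301875 ≈ 1654.41668.
Intermediate flow from 2 to 2: z_22 = a_22 · x_2 = 0.20 × 711.709375 / 0.4301875 = 142.341875 / 0.4301875 ≈ 330.883.

z_22 = 330.883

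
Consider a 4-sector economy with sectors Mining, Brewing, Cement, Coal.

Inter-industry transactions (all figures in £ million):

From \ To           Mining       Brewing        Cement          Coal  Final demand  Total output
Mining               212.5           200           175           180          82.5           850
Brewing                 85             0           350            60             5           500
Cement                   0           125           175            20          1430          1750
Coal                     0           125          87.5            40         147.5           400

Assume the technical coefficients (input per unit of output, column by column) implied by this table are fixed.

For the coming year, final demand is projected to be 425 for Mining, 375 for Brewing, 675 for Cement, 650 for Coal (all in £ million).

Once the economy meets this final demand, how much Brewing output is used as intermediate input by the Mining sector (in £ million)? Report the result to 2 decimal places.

Technical coefficients a_ij = z_ij / X_j:
  a_11 = 212.5/850 = 0.25, a_21 = 85/850 = 0.10, a_31 = 0/850 = 0.00, a_41 = 0/850 = 0.00
  a_12 = 200/500 = 0.40, a_22 = 0/500 = 0.00, a_32 = 125/500 = 0.25, a_42 = 125/500 = 0.25
  a_13 = 175/1750 = 0.10, a_23 = 350/1750 = 0.20, a_33 = 175/1750 = 0.10, a_43 = 87.5/1750 = 0.05
  a_14 = 180/400 = 0.45, a_24 = 60/400 = 0.15, a_34 = 20/400 = 0.05, a_44 = 40/400 = 0.10
I − A =
  [   0.75    -0.40    -0.10    -0.45]
  [  -0.10     1.00    -0.20    -0.15]
  [   0.00    -0.25     0.90    -0.05]
  [   0.00    -0.25    -0.05     0.90]
Compute the cofactors C_ij = (−1)^(i+j)·(3×3 minor ij) of I−A; the adjugate is their transpose:
adj(I−A) = Cᵀ =
  [ 0.724375   0.453625   0.206250   0.449250]
  [ 0.080750   0.605625   0.151875   0.149750]
  [ 0.023750   0.178125   0.599625   0.074875]
  [ 0.023750   0.178125   0.075500   0.599000]
det(I−A) = Σ_j (I−A)_1j·C_1j = (0.75)(0.724375) + (-0.40)(0.080750) + (-0.10)(0.023750) + (-0.45)(0.023750) = 0.49791875
(I − A)⁻¹ = adj(I−A) / det(I−A) ≈
  [   1.4548     0.9110     0.4142     0.9023]
  [   0.1622     1.2163     0.3050     0.3008]
  [   0.0477     0.3577     1.2043     0.1504]
  [   0.0477     0.3577     0.1516     1.2030]
First solve x = (I − A)⁻¹ d = adj(I−A)·d / det(I−A); in particular x_1 = (0.724375·425 + 0.453625·375 + 0.206250·675 + 0.449250·650) / 0.49791875 = 909.20 / 0.49791875 ≈ 1826.0007.
Intermediate flow from 2 to 1: z_21 = a_21 · x_1 = 0.10 × 909.20 / 0.49791875 = 90.92 / 0.49791875 ≈ 182.60.

z_21 = 182.60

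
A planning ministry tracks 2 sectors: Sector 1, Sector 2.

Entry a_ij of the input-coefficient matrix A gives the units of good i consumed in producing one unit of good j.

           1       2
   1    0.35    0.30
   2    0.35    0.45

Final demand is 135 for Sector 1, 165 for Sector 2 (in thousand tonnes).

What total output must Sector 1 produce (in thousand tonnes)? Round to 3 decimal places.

x_1 = 490.099

I − A =
  [   0.65    -0.30]
  [  -0.35     0.55]
det(I−A) = (0.65)(0.55) − (-0.30)(-0.35) = 0.2525
adj(I−A) = [[0.55, 0.30], [0.35, 0.65]]
(I − A)⁻¹ = adj(I−A) / det(I−A) ≈
  [   2.1782     1.1881]
  [   1.3861     2.5743]
x = (I − A)⁻¹ d = adj(I−A)·d / det(I−A), with det(I−A) = 0.2525:
  x_1 = (0.55·135 + 0.30·165) / 0.2525 = 123.75 / 0.2525 ≈ 490.099
  x_2 = (0.35·135 + 0.65·165) / 0.2525 = 154.50 / 0.2525 ≈ 611.881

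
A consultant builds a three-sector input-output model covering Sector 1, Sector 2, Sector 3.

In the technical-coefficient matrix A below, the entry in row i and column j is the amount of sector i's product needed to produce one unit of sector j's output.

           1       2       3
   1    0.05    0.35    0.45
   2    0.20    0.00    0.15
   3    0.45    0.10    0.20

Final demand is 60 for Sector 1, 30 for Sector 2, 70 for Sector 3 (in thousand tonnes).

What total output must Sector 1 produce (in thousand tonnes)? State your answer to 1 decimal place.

I − A =
  [   0.95    -0.35    -0.45]
  [  -0.20     1.00    -0.15]
  [  -0.45    -0.10     0.80]
Cofactors of I−A, C_ij = (−1)^(i+j)·(minor ij) (rows/columns in the sector order above):
  C_11 = (1.00)(0.80) − (-0.15)(-0.10) = 0.7850
  C_12 = −[(-0.20)(0.80) − (-0.15)(-0.45)] = 0.2275
  C_13 = (-0.20)(-0.10) − (1.00)(-0.45) = 0.4700
  C_21 = −[(-0.35)(0.80) − (-0.45)(-0.10)] = 0.3250
  C_22 = (0.95)(0.80) − (-0.45)(-0.45) = 0.5575
  C_23 = −[(0.95)(-0.10) − (-0.35)(-0.45)] = 0.2525
  C_31 = (-0.35)(-0.15) − (-0.45)(1.00) = 0.5025
  C_32 = −[(0.95)(-0.15) − (-0.45)(-0.20)] = 0.2325
  C_33 = (0.95)(1.00) − (-0.35)(-0.20) = 0.8800
det(I−A) = Σ_j (I−A)_1j·C_1j = (0.95)(0.7850) + (-0.35)(0.2275) + (-0.45)(0.4700) = 0.454625
adj(I−A) = Cᵀ =
  [ 0.7850   0.3250   0.5025]
  [ 0.2275   0.5575   0.2325]
  [ 0.4700   0.2525   0.8800]
(I − A)⁻¹ = adj(I−A) / det(I−A) ≈
  [   1.7267     0.7149     1.1053]
  [   0.5004     1.2263     0.5114]
  [   1.0338     0.5554     1.9357]
x = (I − A)⁻¹ d = adj(I−A)·d / det(I−A), with det(I−A) = 0.454625:
  x_1 = (0.7850·60 + 0.3250·30 + 0.5025·70) / 0.454625 = 92.025 / 0.454625 ≈ 202.4
  x_2 = (0.2275·60 + 0.5575·30 + 0.2325·70) / 0.454625 = 46.65 / 0.454625 ≈ 102.6
  x_3 = (0.4700·60 + 0.2525·30 + 0.8800·70) / 0.454625 = 97.375 / 0.454625 ≈ 214.2

x_1 = 202.4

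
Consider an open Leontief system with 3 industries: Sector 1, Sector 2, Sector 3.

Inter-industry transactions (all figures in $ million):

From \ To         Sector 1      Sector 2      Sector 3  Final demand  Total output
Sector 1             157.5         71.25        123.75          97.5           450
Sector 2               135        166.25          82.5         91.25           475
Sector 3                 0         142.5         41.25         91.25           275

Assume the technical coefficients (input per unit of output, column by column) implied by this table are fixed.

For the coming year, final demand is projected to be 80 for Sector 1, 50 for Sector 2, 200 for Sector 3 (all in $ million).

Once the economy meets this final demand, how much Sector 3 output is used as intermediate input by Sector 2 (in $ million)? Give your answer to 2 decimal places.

z_32 = 154.17

Technical coefficients a_ij = z_ij / X_j:
  a_11 = 157.5/450 = 0.35, a_21 = 135/450 = 0.30, a_31 = 0/450 = 0.00
  a_12 = 71.25/475 = 0.15, a_22 = 166.25/475 = 0.35, a_32 = 142.5/475 = 0.30
  a_13 = 123.75/275 = 0.45, a_23 = 82.5/275 = 0.30, a_33 = 41.25/275 = 0.15
I − A =
  [   0.65    -0.15    -0.45]
  [  -0.30     0.65    -0.30]
  [   0.00    -0.30     0.85]
Cofactors of I−A, C_ij = (−1)^(i+j)·(minor ij) (rows/columns in the sector order above):
  C_11 = (0.65)(0.85) − (-0.30)(-0.30) = 0.4625
  C_12 = −[(-0.30)(0.85) − (-0.30)(0.00)] = 0.2550
  C_13 = (-0.30)(-0.30) − (0.65)(0.00) = 0.0900
  C_21 = −[(-0.15)(0.85) − (-0.45)(-0.30)] = 0.2625
  C_22 = (0.65)(0.85) − (-0.45)(0.00) = 0.5525
  C_23 = −[(0.65)(-0.30) − (-0.15)(0.00)] = 0.1950
  C_31 = (-0.15)(-0.30) − (-0.45)(0.65) = 0.3375
  C_32 = −[(0.65)(-0.30) − (-0.45)(-0.30)] = 0.3300
  C_33 = (0.65)(0.65) − (-0.15)(-0.30) = 0.3775
det(I−A) = Σ_j (I−A)_1j·C_1j = (0.65)(0.4625) + (-0.15)(0.2550) + (-0.45)(0.0900) = 0.221875
adj(I−A) = Cᵀ =
  [ 0.4625   0.2625   0.3375]
  [ 0.2550   0.5525   0.3300]
  [ 0.0900   0.1950   0.3775]
(I − A)⁻¹ = adj(I−A) / det(I−A) ≈
  [   2.0845     1.1831     1.5211]
  [   1.1493     2.4901     1.4873]
  [   0.4056     0.8789     1.7014]
First solve x = (I − A)⁻¹ d = adj(I−A)·d / det(I−A); in particular x_2 = (0.2550·80 + 0.5525·50 + 0.3300·200) / 0.221875 = 114.025 / 0.221875 ≈ 513.9155.
Intermediate flow from 3 to 2: z_32 = a_32 · x_2 = 0.30 × 114.025 / 0.221875 = 34.2075 / 0.221875 ≈ 154.17.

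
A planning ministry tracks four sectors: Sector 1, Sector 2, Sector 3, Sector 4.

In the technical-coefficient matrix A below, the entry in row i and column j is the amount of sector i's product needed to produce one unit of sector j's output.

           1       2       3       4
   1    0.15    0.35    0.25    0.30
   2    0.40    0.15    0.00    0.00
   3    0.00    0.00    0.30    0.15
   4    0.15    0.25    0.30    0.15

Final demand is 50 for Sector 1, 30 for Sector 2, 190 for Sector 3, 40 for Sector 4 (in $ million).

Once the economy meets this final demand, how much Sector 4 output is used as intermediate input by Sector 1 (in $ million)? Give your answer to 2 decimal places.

I − A =
  [   0.85    -0.35    -0.25    -0.30]
  [  -0.40     0.85     0.00     0.00]
  [   0.00     0.00     0.70    -0.15]
  [  -0.15    -0.25    -0.30     0.85]
Compute the cofactors C_ij = (−1)^(i+j)·(3×3 minor ij) of I−A; the adjugate is their transpose:
adj(I−A) = Cᵀ =
  [ 0.467500   0.254375   0.257125   0.210375]
  [ 0.220000   0.430375   0.121000   0.099000]
  [ 0.034125   0.039750   0.426875   0.087375]
  [ 0.159250   0.185500   0.231625   0.407750]
det(I−A) = Σ_j (I−A)_1j·C_1j = (0.85)(0.467500) + (-0.35)(0.220000) + (-0.25)(0.034125) + (-0.30)(0.159250) = 0.26406875
(I − A)⁻¹ = adj(I−A) / det(I−A) ≈
  [   1.7704     0.9633     0.9737     0.7967]
  [   0.8331     1.6298     0.4582     0.3749]
  [   0.1292     0.1505     1.6165     0.3309]
  [   0.6031     0.7025     0.8771     1.5441]
First solve x = (I − A)⁻¹ d = adj(I−A)·d / det(I−A); in particular x_1 = (0.467500·50 + 0.254375·30 + 0.257125·190 + 0.210375·40) / 0.26406875 = 88.275 / 0.26406875 ≈ 334.2879.
Intermediate flow from 4 to 1: z_41 = a_41 · x_1 = 0.15 × 88.275 / 0.26406875 = 13.24125 / 0.26406875 ≈ 50.14.

z_41 = 50.14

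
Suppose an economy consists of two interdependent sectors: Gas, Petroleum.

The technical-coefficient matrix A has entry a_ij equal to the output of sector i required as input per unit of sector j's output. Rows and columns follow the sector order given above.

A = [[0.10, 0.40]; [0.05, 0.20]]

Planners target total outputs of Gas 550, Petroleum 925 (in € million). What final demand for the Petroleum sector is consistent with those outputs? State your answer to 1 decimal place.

I − A =
  [   0.90    -0.40]
  [  -0.05     0.80]
d = (I − A) x:
  d_G = (+0.90)·550 + (-0.40)·925 = 125.0
  d_P = (-0.05)·550 + (+0.80)·925 = 712.5

d_P = 712.5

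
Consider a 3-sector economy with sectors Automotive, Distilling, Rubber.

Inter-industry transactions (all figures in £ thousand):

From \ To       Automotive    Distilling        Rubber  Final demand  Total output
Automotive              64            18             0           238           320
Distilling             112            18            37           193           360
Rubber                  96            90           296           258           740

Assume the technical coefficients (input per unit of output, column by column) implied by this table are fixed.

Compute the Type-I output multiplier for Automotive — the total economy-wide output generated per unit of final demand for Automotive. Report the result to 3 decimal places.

m_1 = 2.657

Technical coefficients a_ij = z_ij / X_j:
  a_11 = 64/320 = 0.20, a_21 = 112/320 = 0.35, a_31 = 96/320 = 0.30
  a_12 = 18/360 = 0.05, a_22 = 18/360 = 0.05, a_32 = 90/360 = 0.25
  a_13 = 0/740 = 0.00, a_23 = 37/740 = 0.05, a_33 = 296/740 = 0.40
I − A =
  [   0.80    -0.05     0.00]
  [  -0.35     0.95    -0.05]
  [  -0.30    -0.25     0.60]
Cofactors of I−A, C_ij = (−1)^(i+j)·(minor ij) (rows/columns in the sector order above):
  C_11 = (0.95)(0.60) − (-0.05)(-0.25) = 0.5575
  C_12 = −[(-0.35)(0.60) − (-0.05)(-0.30)] = 0.2250
  C_13 = (-0.35)(-0.25) − (0.95)(-0.30) = 0.3725
  C_21 = −[(-0.05)(0.60) − (0.00)(-0.25)] = 0.0300
  C_22 = (0.80)(0.60) − (0.00)(-0.30) = 0.4800
  C_23 = −[(0.80)(-0.25) − (-0.05)(-0.30)] = 0.2150
  C_31 = (-0.05)(-0.05) − (0.00)(0.95) = 0.0025
  C_32 = −[(0.80)(-0.05) − (0.00)(-0.35)] = 0.0400
  C_33 = (0.80)(0.95) − (-0.05)(-0.35) = 0.7425
det(I−A) = Σ_j (I−A)_1j·C_1j = (0.80)(0.5575) + (-0.05)(0.2250) + (0.00)(0.3725) = 0.43475
adj(I−A) = Cᵀ =
  [ 0.5575   0.0300   0.0025]
  [ 0.2250   0.4800   0.0400]
  [ 0.3725   0.2150   0.7425]
(I − A)⁻¹ = adj(I−A) / det(I−A) ≈
  [   1.2823     0.0690     0.0058]
  [   0.5175     1.1041     0.0920]
  [   0.8568     0.4945     1.7079]
The output multiplier for sector j is the column-j sum of the Leontief inverse (I − A)⁻¹ = adj(I−A) / det(I−A).
Column 1 of adj(I−A): (0.5575, 0.2250, 0.3725); det(I−A) = 0.43475.
m_1 = (0.5575 + 0.2250 + 0.3725) / 0.43475 = 1.155 / 0.43475 ≈ 2.657.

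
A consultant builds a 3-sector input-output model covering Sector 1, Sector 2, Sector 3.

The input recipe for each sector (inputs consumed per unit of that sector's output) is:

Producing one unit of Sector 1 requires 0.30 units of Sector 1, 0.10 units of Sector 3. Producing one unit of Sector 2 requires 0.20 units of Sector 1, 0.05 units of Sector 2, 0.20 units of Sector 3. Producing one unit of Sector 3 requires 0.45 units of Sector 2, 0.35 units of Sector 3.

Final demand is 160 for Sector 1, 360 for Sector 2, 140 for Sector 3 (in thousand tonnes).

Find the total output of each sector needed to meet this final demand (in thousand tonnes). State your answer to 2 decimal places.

x_1 = 399.17, x_2 = 597.09, x_3 = 460.51

I − A =
  [   0.70    -0.20     0.00]
  [   0.00     0.95    -0.45]
  [  -0.10    -0.20     0.65]
Cofactors of I−A, C_ij = (−1)^(i+j)·(minor ij) (rows/columns in the sector order above):
  C_11 = (0.95)(0.65) − (-0.45)(-0.20) = 0.5275
  C_12 = −[(0.00)(0.65) − (-0.45)(-0.10)] = 0.0450
  C_13 = (0.00)(-0.20) − (0.95)(-0.10) = 0.0950
  C_21 = −[(-0.20)(0.65) − (0.00)(-0.20)] = 0.1300
  C_22 = (0.70)(0.65) − (0.00)(-0.10) = 0.4550
  C_23 = −[(0.70)(-0.20) − (-0.20)(-0.10)] = 0.1600
  C_31 = (-0.20)(-0.45) − (0.00)(0.95) = 0.0900
  C_32 = −[(0.70)(-0.45) − (0.00)(0.00)] = 0.3150
  C_33 = (0.70)(0.95) − (-0.20)(0.00) = 0.6650
det(I−A) = Σ_j (I−A)_1j·C_1j = (0.70)(0.5275) + (-0.20)(0.0450) + (0.00)(0.0950) = 0.36025
adj(I−A) = Cᵀ =
  [ 0.5275   0.1300   0.0900]
  [ 0.0450   0.4550   0.3150]
  [ 0.0950   0.1600   0.6650]
(I − A)⁻¹ = adj(I−A) / det(I−A) ≈
  [   1.4643     0.3609     0.2498]
  [   0.1249     1.2630     0.8744]
  [   0.2637     0.4441     1.8459]
x = (I − A)⁻¹ d = adj(I−A)·d / det(I−A), with det(I−A) = 0.36025:
  x_1 = (0.5275·160 + 0.1300·360 + 0.0900·140) / 0.36025 = 143.80 / 0.36025 ≈ 399.17
  x_2 = (0.0450·160 + 0.4550·360 + 0.3150·140) / 0.36025 = 215.10 / 0.36025 ≈ 597.09
  x_3 = (0.0950·160 + 0.1600·360 + 0.6650·140) / 0.36025 = 165.90 / 0.36025 ≈ 460.51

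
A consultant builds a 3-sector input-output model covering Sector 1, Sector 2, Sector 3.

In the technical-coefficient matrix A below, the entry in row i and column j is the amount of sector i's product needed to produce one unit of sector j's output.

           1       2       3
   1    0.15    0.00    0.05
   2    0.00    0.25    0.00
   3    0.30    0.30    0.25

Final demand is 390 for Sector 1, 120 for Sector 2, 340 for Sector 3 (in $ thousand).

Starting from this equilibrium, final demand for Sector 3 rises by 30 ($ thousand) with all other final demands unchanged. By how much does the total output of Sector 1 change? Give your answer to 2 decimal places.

Δx_1 = 2.41

I − A =
  [   0.85     0.00    -0.05]
  [   0.00     0.75     0.00]
  [  -0.30    -0.30     0.75]
Cofactors of I−A, C_ij = (−1)^(i+j)·(minor ij) (rows/columns in the sector order above):
  C_11 = (0.75)(0.75) − (0.00)(-0.30) = 0.5625
  C_12 = −[(0.00)(0.75) − (0.00)(-0.30)] = 0.0000
  C_13 = (0.00)(-0.30) − (0.75)(-0.30) = 0.2250
  C_21 = −[(0.00)(0.75) − (-0.05)(-0.30)] = 0.0150
  C_22 = (0.85)(0.75) − (-0.05)(-0.30) = 0.6225
  C_23 = −[(0.85)(-0.30) − (0.00)(-0.30)] = 0.2550
  C_31 = (0.00)(0.00) − (-0.05)(0.75) = 0.0375
  C_32 = −[(0.85)(0.00) − (-0.05)(0.00)] = 0.0000
  C_33 = (0.85)(0.75) − (0.00)(0.00) = 0.6375
det(I−A) = Σ_j (I−A)_1j·C_1j = (0.85)(0.5625) + (0.00)(0.0000) + (-0.05)(0.2250) = 0.466875
adj(I−A) = Cᵀ =
  [ 0.5625   0.0150   0.0375]
  [ 0.0000   0.6225   0.0000]
  [ 0.2250   0.2550   0.6375]
(I − A)⁻¹ = adj(I−A) / det(I−A) ≈
  [   1.2048     0.0321     0.0803]
  [   0.0000     1.3333     0.0000]
  [   0.4819     0.5462     1.3655]
Δx = (I − A)⁻¹ Δd with Δd having +30 in the Sector 3 component and 0 elsewhere.
So Δx_1 = L_13 · (+30), where L_13 = adj(I−A)_13 / det(I−A) = 0.0375 / 0.466875.
Δx_1 = 0.0375 × (+30) / 0.466875 = 1.125 / 0.466875 ≈ 2.41.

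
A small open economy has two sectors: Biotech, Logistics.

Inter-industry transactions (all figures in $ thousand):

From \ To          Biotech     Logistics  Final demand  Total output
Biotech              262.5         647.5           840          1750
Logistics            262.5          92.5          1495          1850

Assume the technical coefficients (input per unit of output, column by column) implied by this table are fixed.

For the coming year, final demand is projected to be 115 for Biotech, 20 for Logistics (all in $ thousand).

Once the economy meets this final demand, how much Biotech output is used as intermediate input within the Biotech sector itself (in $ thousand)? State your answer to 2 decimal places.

Technical coefficients a_ij = z_ij / X_j:
  a_BB = 262.5/1750 = 0.15, a_LB = 262.5/1750 = 0.15
  a_BL = 647.5/1850 = 0.35, a_LL = 92.5/1850 = 0.05
I − A =
  [   0.85    -0.35]
  [  -0.15     0.95]
det(I−A) = (0.85)(0.95) − (-0.35)(-0.15) = 0.7550
adj(I−A) = [[0.95, 0.35], [0.15, 0.85]]
(I − A)⁻¹ = adj(I−A) / det(I−A) ≈
  [   1.2583     0.4636]
  [   0.1987     1.1258]
First solve x = (I − A)⁻¹ d = adj(I−A)·d / det(I−A); in particular x_B = (0.95·115 + 0.35·20) / 0.7550 = 116.25 / 0.7550 ≈ 153.9735.
Intermediate flow from B to B: z_BB = a_BB · x_B = 0.15 × 116.25 / 0.7550 = 17.4375 / 0.7550 ≈ 23.10.

z_BB = 23.10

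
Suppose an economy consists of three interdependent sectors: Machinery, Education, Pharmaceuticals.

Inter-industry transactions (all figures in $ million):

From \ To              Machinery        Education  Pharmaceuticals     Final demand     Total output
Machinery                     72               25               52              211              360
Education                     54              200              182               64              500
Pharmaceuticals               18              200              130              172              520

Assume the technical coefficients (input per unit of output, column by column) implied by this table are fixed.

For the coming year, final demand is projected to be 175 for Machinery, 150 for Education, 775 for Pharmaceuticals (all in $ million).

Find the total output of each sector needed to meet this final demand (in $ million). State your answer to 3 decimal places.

Technical coefficients a_ij = z_ij / X_j:
  a_MM = 72/360 = 0.20, a_EM = 54/360 = 0.15, a_PM = 18/360 = 0.05
  a_ME = 25/500 = 0.05, a_EE = 200/500 = 0.40, a_PE = 200/500 = 0.40
  a_MP = 52/520 = 0.10, a_EP = 182/520 = 0.35, a_PP = 130/520 = 0.25
I − A =
  [   0.80    -0.05    -0.10]
  [  -0.15     0.60    -0.35]
  [  -0.05    -0.40     0.75]
Cofactors of I−A, C_ij = (−1)^(i+j)·(minor ij) (rows/columns in the sector order above):
  C_11 = (0.60)(0.75) − (-0.35)(-0.40) = 0.3100
  C_12 = −[(-0.15)(0.75) − (-0.35)(-0.05)] = 0.1300
  C_13 = (-0.15)(-0.40) − (0.60)(-0.05) = 0.0900
  C_21 = −[(-0.05)(0.75) − (-0.10)(-0.40)] = 0.0775
  C_22 = (0.80)(0.75) − (-0.10)(-0.05) = 0.5950
  C_23 = −[(0.80)(-0.40) − (-0.05)(-0.05)] = 0.3225
  C_31 = (-0.05)(-0.35) − (-0.10)(0.60) = 0.0775
  C_32 = −[(0.80)(-0.35) − (-0.10)(-0.15)] = 0.2950
  C_33 = (0.80)(0.60) − (-0.05)(-0.15) = 0.4725
det(I−A) = Σ_j (I−A)_1j·C_1j = (0.80)(0.3100) + (-0.05)(0.1300) + (-0.10)(0.0900) = 0.2325
adj(I−A) = Cᵀ =
  [ 0.3100   0.0775   0.0775]
  [ 0.1300   0.5950   0.2950]
  [ 0.0900   0.3225   0.4725]
(I − A)⁻¹ = adj(I−A) / det(I−A) ≈
  [   1.3333     0.3333     0.3333]
  [   0.5591     2.5591     1.2688]
  [   0.3871     1.3871     2.0323]
x = (I − A)⁻¹ d = adj(I−A)·d / det(I−A), with det(I−A) = 0.2325:
  x_M = (0.3100·175 + 0.0775·150 + 0.0775·775) / 0.2325 = 125.9375 / 0.2325 ≈ 541.667
  x_E = (0.1300·175 + 0.5950·150 + 0.2950·775) / 0.2325 = 340.625 / 0.2325 ≈ 1465.054
  x_P = (0.0900·175 + 0.3225·150 + 0.4725·775) / 0.2325 = 430.3125 / 0.2325 ≈ 1850.806

x_M = 541.667, x_E = 1465.054, x_P = 1850.806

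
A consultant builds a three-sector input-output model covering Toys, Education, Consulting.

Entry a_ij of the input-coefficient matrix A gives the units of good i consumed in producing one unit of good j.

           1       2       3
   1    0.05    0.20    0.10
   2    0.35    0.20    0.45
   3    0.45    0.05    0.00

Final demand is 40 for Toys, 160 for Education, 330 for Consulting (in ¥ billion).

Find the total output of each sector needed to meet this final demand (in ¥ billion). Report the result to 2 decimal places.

x_1 = 203.26, x_2 = 541.22, x_3 = 448.53

I − A =
  [   0.95    -0.20    -0.10]
  [  -0.35     0.80    -0.45]
  [  -0.45    -0.05     1.00]
Cofactors of I−A, C_ij = (−1)^(i+j)·(minor ij) (rows/columns in the sector order above):
  C_11 = (0.80)(1.00) − (-0.45)(-0.05) = 0.7775
  C_12 = −[(-0.35)(1.00) − (-0.45)(-0.45)] = 0.5525
  C_13 = (-0.35)(-0.05) − (0.80)(-0.45) = 0.3775
  C_21 = −[(-0.20)(1.00) − (-0.10)(-0.05)] = 0.2050
  C_22 = (0.95)(1.00) − (-0.10)(-0.45) = 0.9050
  C_23 = −[(0.95)(-0.05) − (-0.20)(-0.45)] = 0.1375
  C_31 = (-0.20)(-0.45) − (-0.10)(0.80) = 0.1700
  C_32 = −[(0.95)(-0.45) − (-0.10)(-0.35)] = 0.4625
  C_33 = (0.95)(0.80) − (-0.20)(-0.35) = 0.6900
det(I−A) = Σ_j (I−A)_1j·C_1j = (0.95)(0.7775) + (-0.20)(0.5525) + (-0.10)(0.3775) = 0.590375
adj(I−A) = Cᵀ =
  [ 0.7775   0.2050   0.1700]
  [ 0.5525   0.9050   0.4625]
  [ 0.3775   0.1375   0.6900]
(I − A)⁻¹ = adj(I−A) / det(I−A) ≈
  [   1.3170     0.3472     0.2880]
  [   0.9358     1.5329     0.7834]
  [   0.6394     0.2329     1.1687]
x = (I − A)⁻¹ d = adj(I−A)·d / det(I−A), with det(I−A) = 0.590375:
  x_1 = (0.7775·40 + 0.2050·160 + 0.1700·330) / 0.590375 = 120.00 / 0.590375 ≈ 203.26
  x_2 = (0.5525·40 + 0.9050·160 + 0.4625·330) / 0.590375 = 319.525 / 0.590375 ≈ 541.22
  x_3 = (0.3775·40 + 0.1375·160 + 0.6900·330) / 0.590375 = 264.80 / 0.590375 ≈ 448.53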